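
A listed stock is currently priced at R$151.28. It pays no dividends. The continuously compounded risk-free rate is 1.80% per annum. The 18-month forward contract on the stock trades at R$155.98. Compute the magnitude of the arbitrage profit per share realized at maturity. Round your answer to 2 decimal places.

R$0.56 per share

Fair forward: F* = S·e^(carry·T), with carry = r = 0.0180
F* = 151.28 · e^(0.0180 × 18/12) = 151.28 · e^0.027000 = 151.28 × 1.027368 = R$155.4202
Market R$155.98 > fair R$155.4202: forward overpriced → cash-and-carry (buy spot, short the forward).
At maturity, profit = |F_mkt − F*| = |155.98 − 155.4202| = R$0.56 per share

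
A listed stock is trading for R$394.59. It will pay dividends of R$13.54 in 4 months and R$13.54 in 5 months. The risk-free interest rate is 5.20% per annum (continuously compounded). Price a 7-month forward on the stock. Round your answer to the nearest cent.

R$379.37

PV(dividends) I = 13.54·e^(−0.0520·4/12) + 13.54·e^(−0.0520·5/12)
I = 13.3073 + 13.2498 = 26.5571
F = (S − I)·e^(rT) = (394.59 − 26.5571) · e^(0.0520·7/12)
= 368.0329 · e^0.030333 = 368.0329 × 1.030798 = R$379.37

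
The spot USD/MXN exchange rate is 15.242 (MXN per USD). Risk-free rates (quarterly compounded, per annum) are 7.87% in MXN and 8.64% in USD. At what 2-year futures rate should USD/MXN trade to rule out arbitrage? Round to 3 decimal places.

15.014

By covered interest parity, F = S · (1+r_MXN/4)^(4T) / (1+r_USD/4)^(4T)
= 15.242 × 1.168676 / 1.186444 = 15.242 × 0.985024
F = 15.014 MXN per USD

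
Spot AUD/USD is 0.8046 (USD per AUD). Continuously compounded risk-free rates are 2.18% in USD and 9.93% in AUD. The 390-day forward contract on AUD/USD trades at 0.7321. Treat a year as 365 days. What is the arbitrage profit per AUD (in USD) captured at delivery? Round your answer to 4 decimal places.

Fair forward: F* = S·e^(carry·T), with carry = (r_USD − r_AUD) = 0.0218 − 0.0993 = -0.0775
F* = 0.8046 · e^(-0.0775 × 390/365) = 0.8046 · e^-0.082808 = 0.8046 × 0.920528 = 0.7407
Market 0.7321 < fair 0.7407: forward underpriced → reverse cash-and-carry (short spot, go long the forward).
At maturity, profit = |F_mkt − F*| = |0.7321 − 0.7407| = 0.0086 per AUD (in USD)

0.0086 per AUD (in USD)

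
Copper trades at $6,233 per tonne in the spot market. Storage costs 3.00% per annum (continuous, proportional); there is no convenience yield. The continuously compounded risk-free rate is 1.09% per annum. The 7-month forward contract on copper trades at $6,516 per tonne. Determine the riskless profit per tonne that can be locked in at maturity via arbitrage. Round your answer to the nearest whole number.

Fair forward: F* = S·e^(carry·T), with carry = (r + u) = 0.0109 + 0.0300 = 0.0409
F* = 6233 · e^(0.0409 × 7/12) = 6233 · e^0.023858 = 6233 × 1.024145 = $6383.4958
Market $6516 > fair $6383.4958: forward overpriced → cash-and-carry (buy spot, short the forward).
At maturity, profit = |F_mkt − F*| = |6516 − 6383.4958| = $133 per tonne

$133 per tonne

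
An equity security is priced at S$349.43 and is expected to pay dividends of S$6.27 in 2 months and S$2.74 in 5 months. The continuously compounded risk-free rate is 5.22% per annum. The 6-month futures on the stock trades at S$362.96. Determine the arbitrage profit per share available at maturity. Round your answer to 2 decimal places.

PV(dividends) I = 6.27·e^(−0.0522·2/12) + 2.74·e^(−0.0522·5/12) = 8.8967
Fair futures F* = (S − I)·e^(rT) = (349.43 − 8.8967)·e^0.026100 = 340.5333 × 1.026444 = 349.5384
Market S$362.96 > fair 349.5384: forward overpriced → cash-and-carry (borrow at r, buy the stock and collect the dividends, short the forward).
Profit at T = |F_mkt − F*| = |362.96 − 349.5384| = S$13.42 per share

S$13.42 per share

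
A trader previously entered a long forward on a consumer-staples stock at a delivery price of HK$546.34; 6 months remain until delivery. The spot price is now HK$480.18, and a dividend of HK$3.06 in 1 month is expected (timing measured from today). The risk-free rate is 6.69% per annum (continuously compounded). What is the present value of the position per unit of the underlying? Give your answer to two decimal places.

-HK$51.23

PV(remaining dividends) I = 3.06·e^(−0.0669·1/12) = 3.0430
Current forward F = (S − I)·e^(rT) = (480.18 − 3.0430)·e^(0.0669·6/12) = 477.1370 × 1.034016 = 493.3673
Value (long) = (F − K)·e^(−rT) = (493.3673 − 546.34) × 0.967103 = -51.2301
Value = -HK$51.23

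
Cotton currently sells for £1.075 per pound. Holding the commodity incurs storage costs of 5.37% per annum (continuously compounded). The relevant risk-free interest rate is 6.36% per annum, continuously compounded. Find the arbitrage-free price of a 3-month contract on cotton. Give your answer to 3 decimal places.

£1.107 per pound

Net carry = r + u − y = 0.0636 + 0.0537 − 0.0000 = 0.1173
F = S·e^((r+u−y)T) = 1.075 · e^(0.1173 × 3/12) = 1.075 · e^0.029325
= 1.075 × 1.029759 = £1.107 per pound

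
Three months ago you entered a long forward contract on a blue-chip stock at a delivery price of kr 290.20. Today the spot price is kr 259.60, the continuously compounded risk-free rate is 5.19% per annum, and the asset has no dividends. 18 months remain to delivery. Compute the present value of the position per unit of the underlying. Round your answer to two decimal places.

Current fair forward for the remaining 18 months: F = S·e^(r·T), r = 0.0519
F = 259.60 · e^(0.0519 × 18/12) = 259.60 × 1.080961 = 280.6175
Value of long forward = (F − K)·e^(−rT) = (280.6175 − 290.20) · e^(−0.0519·18/12)
= -9.5825 × 0.925103 = -8.86

-kr 8.86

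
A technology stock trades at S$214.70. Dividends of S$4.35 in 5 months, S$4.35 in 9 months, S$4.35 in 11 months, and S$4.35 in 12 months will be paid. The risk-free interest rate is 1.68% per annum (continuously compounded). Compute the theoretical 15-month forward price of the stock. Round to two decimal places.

PV(dividends) I = 4.35·e^(−0.0168·5/12) + 4.35·e^(−0.0168·9/12) + 4.35·e^(−0.0168·11/12) + 4.35·e^(−0.0168·12/12)
I = 4.3197 + 4.2955 + 4.2835 + 4.2775 = 17.1762
F = (S − I)·e^(rT) = (214.70 − 17.1762) · e^(0.0168·15/12)
= 197.5238 · e^0.021000 = 197.5238 × 1.021222 = S$201.72

S$201.72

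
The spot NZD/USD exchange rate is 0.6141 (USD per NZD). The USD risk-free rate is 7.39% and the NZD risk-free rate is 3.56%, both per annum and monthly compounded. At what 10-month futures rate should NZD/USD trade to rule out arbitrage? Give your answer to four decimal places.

By covered interest parity, F = S · (1+r_USD/12)^(12T) / (1+r_NZD/12)^(12T)
= 0.6141 × 1.063318 / 1.030066 = 0.6141 × 1.032281
F = 0.6339 USD per NZD

0.6339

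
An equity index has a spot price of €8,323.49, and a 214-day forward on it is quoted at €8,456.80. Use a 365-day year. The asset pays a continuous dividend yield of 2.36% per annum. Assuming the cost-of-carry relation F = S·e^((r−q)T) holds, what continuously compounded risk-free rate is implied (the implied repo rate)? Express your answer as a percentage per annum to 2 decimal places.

From F = S·e^((r−q)T): (r − q) = ln(F/S)/T
ln(8456.80/8323.49) = ln(1.016016) = 0.015889
(r − q) = 0.015889 / (214/365) = 0.027100
r = ln(F/S)/T + q = 0.027100 + 0.0236 = 0.050700
r = 5.07%

5.07%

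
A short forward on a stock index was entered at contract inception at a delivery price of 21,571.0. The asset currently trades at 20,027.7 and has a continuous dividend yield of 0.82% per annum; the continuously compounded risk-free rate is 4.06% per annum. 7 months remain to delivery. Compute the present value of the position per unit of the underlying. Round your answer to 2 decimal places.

1134.00

Current fair forward for the remaining 7 months: F = S·e^((r − q)·T), (r − q) = 0.0406 − 0.0082 = 0.0324
F = 20027.7 · e^(0.0324 × 7/12) = 20027.7 × 1.01907974 = 20409.8233
Value of long forward = (F − K)·e^(−rT) = (20409.8233 − 21571.0) · e^(−0.0406·7/12)
= -1161.1767 × 0.97659492 = -1134.00
Short position value = −(long value) = 1134.00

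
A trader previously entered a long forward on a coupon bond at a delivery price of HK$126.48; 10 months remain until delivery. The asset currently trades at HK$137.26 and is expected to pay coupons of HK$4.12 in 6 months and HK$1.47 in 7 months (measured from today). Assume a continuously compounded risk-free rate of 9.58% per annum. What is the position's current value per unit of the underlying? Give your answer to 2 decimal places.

HK$15.17

PV(remaining coupons) I = 4.12·e^(−0.0958·6/12) + 1.47·e^(−0.0958·7/12) = 5.3174
Current forward F = (S − I)·e^(rT) = (137.26 − 5.3174)·e^(0.0958·10/12) = 131.9426 × 1.083107 = 142.9080
Value (long) = (F − K)·e^(−rT) = (142.9080 − 126.48) × 0.923270 = 15.1675
Value = HK$15.17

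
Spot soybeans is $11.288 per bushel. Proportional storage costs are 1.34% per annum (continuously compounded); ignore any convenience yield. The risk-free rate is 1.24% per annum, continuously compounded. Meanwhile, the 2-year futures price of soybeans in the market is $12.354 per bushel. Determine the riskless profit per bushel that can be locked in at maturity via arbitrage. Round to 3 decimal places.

Fair futures: F* = S·e^(carry·T), with carry = (r + u) = 0.0124 + 0.0134 = 0.0258
F* = 11.288 · e^(0.0258 × 2) = 11.288 · e^0.051600 = 11.288 × 1.052954 = $11.8857
Market $12.354 > fair $11.8857: forward overpriced → cash-and-carry (buy spot, short the forward).
At maturity, profit = |F_mkt − F*| = |12.354 − 11.8857| = $0.468 per bushel

$0.468 per bushel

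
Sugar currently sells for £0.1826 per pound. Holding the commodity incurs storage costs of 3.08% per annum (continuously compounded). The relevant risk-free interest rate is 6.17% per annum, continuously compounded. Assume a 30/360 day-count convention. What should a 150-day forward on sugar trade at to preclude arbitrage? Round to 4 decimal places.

£0.1898 per pound

Net carry = r + u − y = 0.0617 + 0.0308 − 0.0000 = 0.0925
F = S·e^((r+u−y)T) = 0.1826 · e^(0.0925 × 150/360) = 0.1826 · e^0.038542
= 0.1826 × 1.039294 = £0.1898 per pound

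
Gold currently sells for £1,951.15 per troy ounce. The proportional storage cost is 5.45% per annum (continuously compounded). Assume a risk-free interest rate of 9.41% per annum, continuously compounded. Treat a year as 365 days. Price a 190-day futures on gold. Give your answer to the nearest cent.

Net carry = r + u − y = 0.0941 + 0.0545 − 0.0000 = 0.1486
F = S·e^((r+u−y)T) = 1951.15 · e^(0.1486 × 190/365) = 1951.15 · e^0.07735342
= 1951.15 × 1.08042385 = £2,108.07 per troy ounce

£2,108.07 per troy ounce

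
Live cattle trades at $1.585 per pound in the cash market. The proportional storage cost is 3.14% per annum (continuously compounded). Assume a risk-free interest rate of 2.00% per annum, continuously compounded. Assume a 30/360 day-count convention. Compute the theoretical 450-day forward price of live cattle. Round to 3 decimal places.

$1.690 per pound

Net carry = r + u − y = 0.0200 + 0.0314 − 0.0000 = 0.0514
F = S·e^((r+u−y)T) = 1.585 · e^(0.0514 × 450/360) = 1.585 · e^0.064250
= 1.585 × 1.066359 = $1.690 per pound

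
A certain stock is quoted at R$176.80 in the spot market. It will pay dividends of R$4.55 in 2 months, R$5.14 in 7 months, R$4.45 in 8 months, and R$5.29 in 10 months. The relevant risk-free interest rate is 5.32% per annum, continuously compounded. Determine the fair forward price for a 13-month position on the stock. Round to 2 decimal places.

PV(dividends) I = 4.55·e^(−0.0532·2/12) + 5.14·e^(−0.0532·7/12) + 4.45·e^(−0.0532·8/12) + 5.29·e^(−0.0532·10/12)
I = 4.5098 + 4.9829 + 4.2949 + 5.0606 = 18.8482
F = (S − I)·e^(rT) = (176.80 − 18.8482) · e^(0.0532·13/12)
= 157.9518 · e^0.057633 = 157.9518 × 1.059326 = R$167.32

R$167.32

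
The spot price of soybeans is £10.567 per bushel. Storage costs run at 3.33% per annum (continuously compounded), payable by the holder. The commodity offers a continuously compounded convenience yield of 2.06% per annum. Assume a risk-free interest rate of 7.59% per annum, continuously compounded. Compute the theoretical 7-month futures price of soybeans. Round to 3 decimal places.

£11.127 per bushel

Net carry = r + u − y = 0.0759 + 0.0333 − 0.0206 = 0.0886
F = S·e^((r+u−y)T) = 10.567 · e^(0.0886 × 7/12) = 10.567 · e^0.051683
= 10.567 × 1.053042 = £11.127 per bushel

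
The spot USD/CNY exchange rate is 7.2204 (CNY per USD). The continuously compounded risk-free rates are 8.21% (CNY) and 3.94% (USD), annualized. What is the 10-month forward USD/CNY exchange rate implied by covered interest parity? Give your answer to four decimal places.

7.4820

F = S·e^((r_CNY − r_USD)T) = 7.2204 · e^((0.0821 − 0.0394) × 10/12)
= 7.2204 · e^0.035583 = 7.2204 × 1.036224
F = 7.4820 CNY per USD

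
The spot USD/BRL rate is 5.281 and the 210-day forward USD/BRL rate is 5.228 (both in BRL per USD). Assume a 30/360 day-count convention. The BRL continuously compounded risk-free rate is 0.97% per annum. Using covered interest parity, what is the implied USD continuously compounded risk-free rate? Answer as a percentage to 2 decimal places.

F = S·e^((r_BRL − r_USD)T) ⇒ r_USD = r_BRL − ln(F/S)/T
ln(5.228/5.281) = -0.010087; /(210/360) = -0.017292
r_USD = 0.0097 + 0.017292 = 0.026992
r_USD = 2.70%

2.70%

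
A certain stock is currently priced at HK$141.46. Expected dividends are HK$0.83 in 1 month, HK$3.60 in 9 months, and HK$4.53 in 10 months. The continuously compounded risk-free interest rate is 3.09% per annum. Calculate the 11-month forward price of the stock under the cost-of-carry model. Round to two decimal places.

PV(dividends) I = 0.83·e^(−0.0309·1/12) + 3.60·e^(−0.0309·9/12) + 4.53·e^(−0.0309·10/12)
I = 0.8279 + 3.5175 + 4.4148 = 8.7602
F = (S − I)·e^(rT) = (141.46 − 8.7602) · e^(0.0309·11/12)
= 132.6998 · e^0.028325 = 132.6998 × 1.028730 = HK$136.51

HK$136.51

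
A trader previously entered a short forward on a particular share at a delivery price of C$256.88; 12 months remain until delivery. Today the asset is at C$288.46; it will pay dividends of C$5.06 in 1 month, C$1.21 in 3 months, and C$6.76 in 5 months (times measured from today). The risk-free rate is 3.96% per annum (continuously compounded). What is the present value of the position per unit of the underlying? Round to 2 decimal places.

PV(remaining dividends) I = 5.06·e^(−0.0396·1/12) + 1.21·e^(−0.0396·3/12) + 6.76·e^(−0.0396·5/12) = 12.8908
Current forward F = (S − I)·e^(rT) = (288.46 − 12.8908)·e^(0.0396·12/12) = 275.5692 × 1.040395 = 286.7008
Value (long) = (F − K)·e^(−rT) = (286.7008 − 256.88) × 0.961174 = 28.6630
Short position value = −(long value) = -C$28.66

-C$28.66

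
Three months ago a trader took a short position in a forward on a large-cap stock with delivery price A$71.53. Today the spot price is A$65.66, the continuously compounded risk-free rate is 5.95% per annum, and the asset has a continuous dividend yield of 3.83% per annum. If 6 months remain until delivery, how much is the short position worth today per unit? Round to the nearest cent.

A$5.02

Current fair forward for the remaining 6 months: F = S·e^((r − q)·T), (r − q) = 0.0595 − 0.0383 = 0.0212
F = 65.66 · e^(0.0212 × 6/12) = 65.66 × 1.010656 = 66.3597
Value of long forward = (F − K)·e^(−rT) = (66.3597 − 71.53) · e^(−0.0595·6/12)
= -5.1703 × 0.970688 = -5.02
Short position value = −(long value) = A$5.02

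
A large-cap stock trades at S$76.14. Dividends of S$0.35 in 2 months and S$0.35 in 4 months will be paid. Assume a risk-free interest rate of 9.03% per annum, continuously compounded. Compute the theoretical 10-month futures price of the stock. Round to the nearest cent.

S$81.35

PV(dividends) I = 0.35·e^(−0.0903·2/12) + 0.35·e^(−0.0903·4/12)
I = 0.3448 + 0.3396 = 0.6844
F = (S − I)·e^(rT) = (76.14 − 0.6844) · e^(0.0903·10/12)
= 75.4556 · e^0.075250 = 75.4556 × 1.078154 = S$81.35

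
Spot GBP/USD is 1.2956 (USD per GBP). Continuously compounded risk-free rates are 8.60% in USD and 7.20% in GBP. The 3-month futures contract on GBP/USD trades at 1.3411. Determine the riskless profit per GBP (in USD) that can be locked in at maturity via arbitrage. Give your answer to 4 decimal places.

Fair futures: F* = S·e^(carry·T), with carry = (r_USD − r_GBP) = 0.0860 − 0.0720 = 0.0140
F* = 1.2956 · e^(0.0140 × 3/12) = 1.2956 · e^0.003500 = 1.2956 × 1.003506 = 1.3001
Market 1.3411 > fair 1.3001: forward overpriced → cash-and-carry (buy spot, short the forward).
At maturity, profit = |F_mkt − F*| = |1.3411 − 1.3001| = 0.0410 per GBP (in USD)

0.0410 per GBP (in USD)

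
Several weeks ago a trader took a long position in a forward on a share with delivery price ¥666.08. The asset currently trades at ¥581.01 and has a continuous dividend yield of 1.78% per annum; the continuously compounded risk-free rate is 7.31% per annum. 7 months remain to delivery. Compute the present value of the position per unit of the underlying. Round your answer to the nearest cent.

-¥63.27

Current fair forward for the remaining 7 months: F = S·e^((r − q)·T), (r − q) = 0.0731 − 0.0178 = 0.0553
F = 581.01 · e^(0.0553 × 7/12) = 581.01 × 1.032784 = 600.0578
Value of long forward = (F − K)·e^(−rT) = (600.0578 − 666.08) · e^(−0.0731·7/12)
= -66.0222 × 0.958255 = -63.27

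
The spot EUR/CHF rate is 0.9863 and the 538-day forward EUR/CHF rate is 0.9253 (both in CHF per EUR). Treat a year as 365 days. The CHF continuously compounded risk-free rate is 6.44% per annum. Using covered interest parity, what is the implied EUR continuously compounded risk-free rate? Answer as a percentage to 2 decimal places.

F = S·e^((r_CHF − r_EUR)T) ⇒ r_EUR = r_CHF − ln(F/S)/T
ln(0.9253/0.9863) = -0.063843; /(538/365) = -0.043314
r_EUR = 0.0644 + 0.043314 = 0.107714
r_EUR = 10.77%

10.77%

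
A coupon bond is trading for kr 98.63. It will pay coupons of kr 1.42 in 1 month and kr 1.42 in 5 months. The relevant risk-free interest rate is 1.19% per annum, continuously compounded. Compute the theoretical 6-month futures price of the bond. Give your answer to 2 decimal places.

kr 96.37

PV(coupons) I = 1.42·e^(−0.0119·1/12) + 1.42·e^(−0.0119·5/12)
I = 1.4186 + 1.4130 = 2.8316
F = (S − I)·e^(rT) = (98.63 − 2.8316) · e^(0.0119·6/12)
= 95.7984 · e^0.005950 = 95.7984 × 1.005968 = kr 96.37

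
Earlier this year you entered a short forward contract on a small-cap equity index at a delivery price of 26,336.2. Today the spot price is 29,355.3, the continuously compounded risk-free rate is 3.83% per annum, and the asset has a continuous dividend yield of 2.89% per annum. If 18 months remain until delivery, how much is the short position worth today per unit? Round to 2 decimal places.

-3244.11

Current fair forward for the remaining 18 months: F = S·e^((r − q)·T), (r − q) = 0.0383 − 0.0289 = 0.0094
F = 29355.3 · e^(0.0094 × 18/12) = 29355.3 × 1.01419987 = 29772.1414
Value of long forward = (F − K)·e^(−rT) = (29772.1414 − 26336.2) · e^(−0.0383·18/12)
= 3435.9414 × 0.94416910 = 3244.11
Short position value = −(long value) = -3244.11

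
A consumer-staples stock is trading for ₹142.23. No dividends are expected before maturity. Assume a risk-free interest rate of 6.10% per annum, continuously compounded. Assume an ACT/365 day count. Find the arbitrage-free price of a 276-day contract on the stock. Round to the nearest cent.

F = S·e^(rT) = 142.23 · e^(0.0610 × 276/365)
= 142.23 · e^0.046126 = 142.23 × 1.047206
F = ₹148.94

₹148.94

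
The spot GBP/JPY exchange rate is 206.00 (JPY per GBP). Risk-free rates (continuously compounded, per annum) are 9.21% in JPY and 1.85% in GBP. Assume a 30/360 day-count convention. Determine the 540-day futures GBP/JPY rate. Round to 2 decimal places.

230.05

F = S·e^((r_JPY − r_GBP)T) = 206.00 · e^((0.0921 − 0.0185) × 540/360)
= 206.00 · e^0.110400 = 206.00 × 1.116725
F = 230.05 JPY per GBP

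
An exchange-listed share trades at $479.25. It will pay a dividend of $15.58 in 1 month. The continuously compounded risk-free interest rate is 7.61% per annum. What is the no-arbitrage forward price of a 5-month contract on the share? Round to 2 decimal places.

$478.71

PV(dividends) I = 15.58·e^(−0.0761·1/12)
I = 15.4815
F = (S − I)·e^(rT) = (479.25 − 15.4815) · e^(0.0761·5/12)
= 463.7685 · e^0.031708 = 463.7685 × 1.032216 = $478.71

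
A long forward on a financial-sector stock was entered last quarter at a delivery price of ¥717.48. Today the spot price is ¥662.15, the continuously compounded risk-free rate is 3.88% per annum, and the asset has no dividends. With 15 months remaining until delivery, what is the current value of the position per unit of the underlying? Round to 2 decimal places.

Current fair forward for the remaining 15 months: F = S·e^(r·T), r = 0.0388
F = 662.15 · e^(0.0388 × 15/12) = 662.15 × 1.049695 = 695.0555
Value of long forward = (F − K)·e^(−rT) = (695.0555 − 717.48) · e^(−0.0388·15/12)
= -22.4245 × 0.952657 = -21.36

-¥21.36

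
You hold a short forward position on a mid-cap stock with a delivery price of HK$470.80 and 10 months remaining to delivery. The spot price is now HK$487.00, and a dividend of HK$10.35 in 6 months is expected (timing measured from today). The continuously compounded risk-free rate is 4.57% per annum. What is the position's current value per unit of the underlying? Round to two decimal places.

-HK$23.68

PV(remaining dividends) I = 10.35·e^(−0.0457·6/12) = 10.1162
Current forward F = (S − I)·e^(rT) = (487.00 − 10.1162)·e^(0.0457·10/12) = 476.8838 × 1.038818 = 495.3955
Value (long) = (F − K)·e^(−rT) = (495.3955 − 470.80) × 0.962633 = 23.6764
Short position value = −(long value) = -HK$23.68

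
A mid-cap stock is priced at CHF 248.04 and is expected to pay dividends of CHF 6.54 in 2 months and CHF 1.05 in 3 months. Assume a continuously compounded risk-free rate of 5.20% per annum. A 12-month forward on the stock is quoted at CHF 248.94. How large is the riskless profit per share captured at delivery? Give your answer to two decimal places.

PV(dividends) I = 6.54·e^(−0.0520·2/12) + 1.05·e^(−0.0520·3/12) = 7.5200
Fair forward F* = (S − I)·e^(rT) = (248.04 − 7.5200)·e^0.052000 = 240.5200 × 1.053376 = 253.3580
Market CHF 248.94 < fair 253.3580: forward underpriced → reverse cash-and-carry (short the stock, invest proceeds at r, pay the dividends, go long the forward).
Profit at T = |F_mkt − F*| = |248.94 − 253.3580| = CHF 4.42 per share

CHF 4.42 per share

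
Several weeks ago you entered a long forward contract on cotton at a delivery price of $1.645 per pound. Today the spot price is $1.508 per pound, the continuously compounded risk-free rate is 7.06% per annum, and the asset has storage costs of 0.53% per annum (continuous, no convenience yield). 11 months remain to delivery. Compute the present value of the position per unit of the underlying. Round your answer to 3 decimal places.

Current fair forward for the remaining 11 months: F = S·e^((r + u)·T), (r + u) = 0.0706 + 0.0053 = 0.0759
F = 1.508 · e^(0.0759 × 11/12) = 1.508 × 1.072052 = 1.6167
Value of long forward = (F − K)·e^(−rT) = (1.6167 − 1.645) · e^(−0.0706·11/12)
= -0.0283 × 0.937333 = -0.027

-$0.027 per pound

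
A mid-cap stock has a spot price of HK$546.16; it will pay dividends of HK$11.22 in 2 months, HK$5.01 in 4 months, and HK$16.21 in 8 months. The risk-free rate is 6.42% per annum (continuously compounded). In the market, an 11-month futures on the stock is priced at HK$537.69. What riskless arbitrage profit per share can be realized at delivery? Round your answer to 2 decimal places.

HK$8.13 per share

PV(dividends) I = 11.22·e^(−0.0642·2/12) + 5.01·e^(−0.0642·4/12) + 16.21·e^(−0.0642·8/12) = 31.5354
Fair futures F* = (S − I)·e^(rT) = (546.16 − 31.5354)·e^0.058850 = 514.6246 × 1.060616 = 545.8191
Market HK$537.69 < fair 545.8191: forward underpriced → reverse cash-and-carry (short the stock, invest proceeds at r, pay the dividends, go long the forward).
Profit at T = |F_mkt − F*| = |537.69 − 545.8191| = HK$8.13 per share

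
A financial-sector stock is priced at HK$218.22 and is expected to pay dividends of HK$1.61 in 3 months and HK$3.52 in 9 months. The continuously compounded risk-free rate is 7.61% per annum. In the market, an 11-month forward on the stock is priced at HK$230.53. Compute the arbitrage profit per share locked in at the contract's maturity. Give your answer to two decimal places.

HK$1.80 per share

PV(dividends) I = 1.61·e^(−0.0761·3/12) + 3.52·e^(−0.0761·9/12) = 4.9044
Fair forward F* = (S − I)·e^(rT) = (218.22 − 4.9044)·e^0.069758 = 213.3156 × 1.072249 = 228.7274
Market HK$230.53 > fair 228.7274: forward overpriced → cash-and-carry (borrow at r, buy the stock and collect the dividends, short the forward).
Profit at T = |F_mkt − F*| = |230.53 − 228.7274| = HK$1.80 per share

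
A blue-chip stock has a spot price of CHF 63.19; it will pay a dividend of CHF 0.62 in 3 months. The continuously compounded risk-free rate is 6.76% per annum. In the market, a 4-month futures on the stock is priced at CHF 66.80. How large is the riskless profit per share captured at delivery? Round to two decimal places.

CHF 2.79 per share

PV(dividends) I = 0.62·e^(−0.0676·3/12) = 0.6096
Fair futures F* = (S − I)·e^(rT) = (63.19 − 0.6096)·e^0.022533 = 62.5804 × 1.022789 = 64.0065
Market CHF 66.80 > fair 64.0065: forward overpriced → cash-and-carry (borrow at r, buy the stock and collect the dividends, short the forward).
Profit at T = |F_mkt − F*| = |66.80 − 64.0065| = CHF 2.79 per share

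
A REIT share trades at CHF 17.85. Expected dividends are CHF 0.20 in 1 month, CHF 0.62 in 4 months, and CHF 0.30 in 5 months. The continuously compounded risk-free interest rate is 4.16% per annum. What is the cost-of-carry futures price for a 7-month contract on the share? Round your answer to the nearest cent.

PV(dividends) I = 0.20·e^(−0.0416·1/12) + 0.62·e^(−0.0416·4/12) + 0.30·e^(−0.0416·5/12)
I = 0.1993 + 0.6115 + 0.2948 = 1.1056
F = (S − I)·e^(rT) = (17.85 − 1.1056) · e^(0.0416·7/12)
= 16.7444 · e^0.024267 = 16.7444 × 1.024564 = CHF 17.16

CHF 17.16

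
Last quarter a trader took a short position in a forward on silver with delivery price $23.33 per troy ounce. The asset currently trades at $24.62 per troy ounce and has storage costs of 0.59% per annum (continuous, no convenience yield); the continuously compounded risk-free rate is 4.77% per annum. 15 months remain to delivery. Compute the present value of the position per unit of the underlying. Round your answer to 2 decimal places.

Current fair forward for the remaining 15 months: F = S·e^((r + u)·T), (r + u) = 0.0477 + 0.0059 = 0.0536
F = 24.62 · e^(0.0536 × 15/12) = 24.62 × 1.069295 = 26.3260
Value of long forward = (F − K)·e^(−rT) = (26.3260 − 23.33) · e^(−0.0477·15/12)
= 2.9960 × 0.942118 = 2.82
Short position value = −(long value) = -$2.82

-$2.82 per troy ounce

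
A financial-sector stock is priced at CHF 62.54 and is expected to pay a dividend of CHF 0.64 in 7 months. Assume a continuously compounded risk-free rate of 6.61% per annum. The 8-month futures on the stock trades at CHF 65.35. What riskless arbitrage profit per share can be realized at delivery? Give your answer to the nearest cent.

CHF 0.64 per share

PV(dividends) I = 0.64·e^(−0.0661·7/12) = 0.6158
Fair futures F* = (S − I)·e^(rT) = (62.54 − 0.6158)·e^0.044067 = 61.9242 × 1.045052 = 64.7140
Market CHF 65.35 > fair 64.7140: forward overpriced → cash-and-carry (borrow at r, buy the stock and collect the dividends, short the forward).
Profit at T = |F_mkt − F*| = |65.35 − 64.7140| = CHF 0.64 per share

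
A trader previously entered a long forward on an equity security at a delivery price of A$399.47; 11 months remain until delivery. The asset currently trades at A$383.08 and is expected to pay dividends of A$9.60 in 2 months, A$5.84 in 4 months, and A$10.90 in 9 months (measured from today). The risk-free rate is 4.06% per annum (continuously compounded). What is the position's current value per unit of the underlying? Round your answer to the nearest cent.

-A$27.67

PV(remaining dividends) I = 9.60·e^(−0.0406·2/12) + 5.84·e^(−0.0406·4/12) + 10.90·e^(−0.0406·9/12) = 25.8699
Current forward F = (S − I)·e^(rT) = (383.08 − 25.8699)·e^(0.0406·11/12) = 357.2101 × 1.037918 = 370.7548
Value (long) = (F − K)·e^(−rT) = (370.7548 − 399.47) × 0.963467 = -27.6661
Value = -A$27.67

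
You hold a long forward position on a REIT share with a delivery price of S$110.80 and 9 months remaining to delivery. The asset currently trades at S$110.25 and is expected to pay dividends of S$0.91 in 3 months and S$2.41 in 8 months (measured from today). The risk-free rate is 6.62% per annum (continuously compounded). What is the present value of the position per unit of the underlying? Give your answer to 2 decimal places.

PV(remaining dividends) I = 0.91·e^(−0.0662·3/12) + 2.41·e^(−0.0662·8/12) = 3.2010
Current forward F = (S − I)·e^(rT) = (110.25 − 3.2010)·e^(0.0662·9/12) = 107.0490 × 1.050903 = 112.4981
Value (long) = (F − K)·e^(−rT) = (112.4981 − 110.80) × 0.951562 = 1.6158
Value = S$1.62

S$1.62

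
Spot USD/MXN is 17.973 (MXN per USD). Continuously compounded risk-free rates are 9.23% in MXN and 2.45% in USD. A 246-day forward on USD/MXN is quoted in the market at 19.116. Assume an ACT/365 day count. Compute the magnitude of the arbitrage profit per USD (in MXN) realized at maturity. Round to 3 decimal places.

0.303 per USD (in MXN)

Fair forward: F* = S·e^(carry·T), with carry = (r_MXN − r_USD) = 0.0923 − 0.0245 = 0.0678
F* = 17.973 · e^(0.0678 × 246/365) = 17.973 · e^0.045695 = 17.973 × 1.046755 = 18.8133
Market 19.116 > fair 18.8133: forward overpriced → cash-and-carry (buy spot, short the forward).
At maturity, profit = |F_mkt − F*| = |19.116 − 18.8133| = 0.303 per USD (in MXN)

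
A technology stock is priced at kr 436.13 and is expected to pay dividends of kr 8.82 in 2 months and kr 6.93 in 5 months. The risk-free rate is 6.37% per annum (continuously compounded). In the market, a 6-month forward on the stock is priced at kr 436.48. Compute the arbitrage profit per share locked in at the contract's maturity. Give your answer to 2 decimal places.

PV(dividends) I = 8.82·e^(−0.0637·2/12) + 6.93·e^(−0.0637·5/12) = 15.4753
Fair forward F* = (S − I)·e^(rT) = (436.13 − 15.4753)·e^0.031850 = 420.6547 × 1.032363 = 434.2683
Market kr 436.48 > fair 434.2683: forward overpriced → cash-and-carry (borrow at r, buy the stock and collect the dividends, short the forward).
Profit at T = |F_mkt − F*| = |436.48 − 434.2683| = kr 2.21 per share

kr 2.21 per share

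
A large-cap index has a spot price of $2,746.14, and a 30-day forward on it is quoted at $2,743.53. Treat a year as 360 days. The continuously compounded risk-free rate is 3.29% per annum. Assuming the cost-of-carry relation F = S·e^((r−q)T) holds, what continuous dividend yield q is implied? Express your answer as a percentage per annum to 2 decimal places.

From F = S·e^((r−q)T): (r − q) = ln(F/S)/T
ln(2743.53/2746.14) = ln(0.999050) = -0.000950
(r − q) = -0.000950 / (30/360) = -0.011400
q = r − ln(F/S)/T = 0.0329 + 0.011400 = 0.044300
q = 4.43%

4.43%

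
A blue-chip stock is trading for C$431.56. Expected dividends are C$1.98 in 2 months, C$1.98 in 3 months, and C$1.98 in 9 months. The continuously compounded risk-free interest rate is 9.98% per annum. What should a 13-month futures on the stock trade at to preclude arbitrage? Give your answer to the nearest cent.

PV(dividends) I = 1.98·e^(−0.0998·2/12) + 1.98·e^(−0.0998·3/12) + 1.98·e^(−0.0998·9/12)
I = 1.9473 + 1.9312 + 1.8372 = 5.7157
F = (S − I)·e^(rT) = (431.56 − 5.7157) · e^(0.0998·13/12)
= 425.8443 · e^0.108117 = 425.8443 × 1.114178 = C$474.47

C$474.47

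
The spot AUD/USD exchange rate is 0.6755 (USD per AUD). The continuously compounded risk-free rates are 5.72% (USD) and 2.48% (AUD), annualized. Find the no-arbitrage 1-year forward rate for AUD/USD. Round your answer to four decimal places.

F = S·e^((r_USD − r_AUD)T) = 0.6755 · e^((0.0572 − 0.0248) × 12/12)
= 0.6755 · e^0.032400 = 0.6755 × 1.032931
F = 0.6977 USD per AUD

0.6977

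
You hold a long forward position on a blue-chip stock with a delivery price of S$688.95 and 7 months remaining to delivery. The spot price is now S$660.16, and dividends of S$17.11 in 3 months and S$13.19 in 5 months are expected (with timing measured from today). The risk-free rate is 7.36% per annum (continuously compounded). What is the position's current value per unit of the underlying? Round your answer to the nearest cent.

-S$29.43

PV(remaining dividends) I = 17.11·e^(−0.0736·3/12) + 13.19·e^(−0.0736·5/12) = 29.5897
Current forward F = (S − I)·e^(rT) = (660.16 − 29.5897)·e^(0.0736·7/12) = 630.5703 × 1.043868 = 658.2322
Value (long) = (F − K)·e^(−rT) = (658.2322 − 688.95) × 0.957975 = -29.4269
Value = -S$29.43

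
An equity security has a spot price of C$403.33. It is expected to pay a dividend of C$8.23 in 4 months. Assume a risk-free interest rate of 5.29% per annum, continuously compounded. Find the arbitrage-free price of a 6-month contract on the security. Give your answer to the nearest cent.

C$405.84

PV(dividends) I = 8.23·e^(−0.0529·4/12)
I = 8.0861
F = (S − I)·e^(rT) = (403.33 − 8.0861) · e^(0.0529·6/12)
= 395.2439 · e^0.026450 = 395.2439 × 1.026803 = C$405.84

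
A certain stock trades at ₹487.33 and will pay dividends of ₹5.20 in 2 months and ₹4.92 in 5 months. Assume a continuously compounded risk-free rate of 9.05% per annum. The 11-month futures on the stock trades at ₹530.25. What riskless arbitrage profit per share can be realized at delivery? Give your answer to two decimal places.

PV(dividends) I = 5.20·e^(−0.0905·2/12) + 4.92·e^(−0.0905·5/12) = 9.8601
Fair futures F* = (S − I)·e^(rT) = (487.33 − 9.8601)·e^0.082958 = 477.4699 × 1.086496 = 518.7691
Market ₹530.25 > fair 518.7691: forward overpriced → cash-and-carry (borrow at r, buy the stock and collect the dividends, short the forward).
Profit at T = |F_mkt − F*| = |530.25 − 518.7691| = ₹11.48 per share

₹11.48 per share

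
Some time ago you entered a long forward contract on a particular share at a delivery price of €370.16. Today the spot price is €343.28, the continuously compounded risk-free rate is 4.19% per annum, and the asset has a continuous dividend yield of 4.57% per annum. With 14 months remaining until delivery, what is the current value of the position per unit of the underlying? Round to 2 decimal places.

-€27.04

Current fair forward for the remaining 14 months: F = S·e^((r − q)·T), (r − q) = 0.0419 − 0.0457 = -0.0038
F = 343.28 · e^(-0.0038 × 14/12) = 343.28 × 0.995576 = 341.7613
Value of long forward = (F − K)·e^(−rT) = (341.7613 − 370.16) · e^(−0.0419·14/12)
= -28.3987 × 0.952292 = -27.04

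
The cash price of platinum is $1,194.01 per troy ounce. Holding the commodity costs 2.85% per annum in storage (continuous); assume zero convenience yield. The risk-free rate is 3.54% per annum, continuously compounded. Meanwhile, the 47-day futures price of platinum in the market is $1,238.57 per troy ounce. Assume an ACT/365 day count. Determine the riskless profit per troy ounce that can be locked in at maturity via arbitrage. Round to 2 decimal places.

Fair futures: F* = S·e^(carry·T), with carry = (r + u) = 0.0354 + 0.0285 = 0.0639
F* = 1194.01 · e^(0.0639 × 47/365) = 1194.01 · e^0.00822822 = 1194.01 × 1.00826216 = $1203.8751
Market $1238.57 > fair $1203.8751: forward overpriced → cash-and-carry (buy spot, short the forward).
At maturity, profit = |F_mkt − F*| = |1238.57 − 1203.8751| = $34.69 per troy ounce

$34.69 per troy ounce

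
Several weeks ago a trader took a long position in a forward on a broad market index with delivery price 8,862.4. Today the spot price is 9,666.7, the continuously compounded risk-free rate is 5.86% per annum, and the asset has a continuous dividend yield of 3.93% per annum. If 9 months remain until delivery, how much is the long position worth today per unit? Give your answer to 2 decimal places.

904.60

Current fair forward for the remaining 9 months: F = S·e^((r − q)·T), (r − q) = 0.0586 − 0.0393 = 0.0193
F = 9666.7 · e^(0.0193 × 9/12) = 9666.7 × 1.01458027 = 9807.6431
Value of long forward = (F − K)·e^(−rT) = (9807.6431 − 8862.4) · e^(−0.0586·9/12)
= 945.2431 × 0.95700181 = 904.60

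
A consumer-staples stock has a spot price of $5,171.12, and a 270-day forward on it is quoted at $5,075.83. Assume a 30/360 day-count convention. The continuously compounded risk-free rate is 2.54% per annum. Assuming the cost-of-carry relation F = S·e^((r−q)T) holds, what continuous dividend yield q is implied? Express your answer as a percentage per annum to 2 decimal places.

From F = S·e^((r−q)T): (r − q) = ln(F/S)/T
ln(5075.83/5171.12) = ln(0.981573) = -0.018599
(r − q) = -0.018599 / (270/360) = -0.024799
q = r − ln(F/S)/T = 0.0254 + 0.024799 = 0.050199
q = 5.02%

5.02%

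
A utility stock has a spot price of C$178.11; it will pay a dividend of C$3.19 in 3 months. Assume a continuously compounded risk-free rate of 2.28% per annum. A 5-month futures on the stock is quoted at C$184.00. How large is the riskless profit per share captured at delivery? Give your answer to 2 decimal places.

C$7.39 per share

PV(dividends) I = 3.19·e^(−0.0228·3/12) = 3.1719
Fair futures F* = (S − I)·e^(rT) = (178.11 − 3.1719)·e^0.009500 = 174.9381 × 1.009545 = 176.6079
Market C$184.00 > fair 176.6079: forward overpriced → cash-and-carry (borrow at r, buy the stock and collect the dividends, short the forward).
Profit at T = |F_mkt − F*| = |184.00 − 176.6079| = C$7.39 per share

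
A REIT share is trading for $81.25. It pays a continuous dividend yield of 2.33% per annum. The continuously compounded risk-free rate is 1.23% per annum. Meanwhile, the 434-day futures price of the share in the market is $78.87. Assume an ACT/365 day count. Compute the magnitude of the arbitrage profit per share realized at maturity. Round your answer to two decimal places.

Fair futures: F* = S·e^(carry·T), with carry = (r − q) = 0.0123 − 0.0233 = -0.0110
F* = 81.25 · e^(-0.0110 × 434/365) = 81.25 · e^-0.013079 = 81.25 × 0.987006 = $80.1942
Market $78.87 < fair $80.1942: forward underpriced → reverse cash-and-carry (short spot, go long the forward).
At maturity, profit = |F_mkt − F*| = |78.87 − 80.1942| = $1.32 per share

$1.32 per share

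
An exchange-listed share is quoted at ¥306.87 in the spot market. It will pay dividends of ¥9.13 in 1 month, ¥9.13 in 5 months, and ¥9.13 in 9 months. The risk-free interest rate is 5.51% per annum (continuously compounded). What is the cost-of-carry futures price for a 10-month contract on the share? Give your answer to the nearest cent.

PV(dividends) I = 9.13·e^(−0.0551·1/12) + 9.13·e^(−0.0551·5/12) + 9.13·e^(−0.0551·9/12)
I = 9.0882 + 8.9228 + 8.7604 = 26.7714
F = (S − I)·e^(rT) = (306.87 − 26.7714) · e^(0.0551·10/12)
= 280.0986 · e^0.045917 = 280.0986 × 1.046988 = ¥293.26

¥293.26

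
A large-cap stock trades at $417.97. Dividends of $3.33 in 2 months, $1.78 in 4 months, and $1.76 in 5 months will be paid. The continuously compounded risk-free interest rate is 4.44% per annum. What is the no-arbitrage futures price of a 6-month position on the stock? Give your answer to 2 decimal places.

PV(dividends) I = 3.33·e^(−0.0444·2/12) + 1.78·e^(−0.0444·4/12) + 1.76·e^(−0.0444·5/12)
I = 3.3054 + 1.7538 + 1.7277 = 6.7869
F = (S − I)·e^(rT) = (417.97 − 6.7869) · e^(0.0444·6/12)
= 411.1831 · e^0.022200 = 411.1831 × 1.022448 = $420.41

$420.41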